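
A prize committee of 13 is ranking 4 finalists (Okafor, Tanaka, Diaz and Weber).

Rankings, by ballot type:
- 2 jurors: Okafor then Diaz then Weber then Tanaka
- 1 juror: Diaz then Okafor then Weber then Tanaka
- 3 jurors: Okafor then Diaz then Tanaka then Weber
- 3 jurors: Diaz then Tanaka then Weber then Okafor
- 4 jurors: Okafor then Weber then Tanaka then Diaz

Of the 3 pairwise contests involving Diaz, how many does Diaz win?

2

Diaz against each rival (13 jurors):
Diaz vs Okafor: Okafor wins 9–4.
Diaz vs Tanaka: 2+1+3+3 = 9 for Diaz, 4 for Tanaka — Diaz by 9–4.
Diaz vs Weber: Diaz, 9–4.
Diaz beats Tanaka, Weber; loses to Okafor — 2 pairwise wins.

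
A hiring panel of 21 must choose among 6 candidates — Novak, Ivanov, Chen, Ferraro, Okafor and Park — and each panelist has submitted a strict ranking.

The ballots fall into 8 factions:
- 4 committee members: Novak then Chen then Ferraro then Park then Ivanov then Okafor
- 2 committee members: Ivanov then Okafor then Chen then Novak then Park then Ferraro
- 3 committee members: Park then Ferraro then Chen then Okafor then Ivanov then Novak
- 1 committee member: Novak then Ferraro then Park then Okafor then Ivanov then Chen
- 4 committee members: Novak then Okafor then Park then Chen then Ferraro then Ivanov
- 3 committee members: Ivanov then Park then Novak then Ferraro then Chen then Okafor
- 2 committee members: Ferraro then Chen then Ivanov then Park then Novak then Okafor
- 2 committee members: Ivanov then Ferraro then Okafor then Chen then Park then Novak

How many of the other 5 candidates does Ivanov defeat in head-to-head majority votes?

Ivanov against each rival (21 committee members):
Ivanov vs Novak: Ivanov wins 12–9.
Ivanov vs Chen: 2+1+3+2 = 8 for Ivanov, 13 for Chen — Chen by 13–8.
Ivanov–Ferraro: Ferraro 14–7.
Ivanov vs Okafor: 4+2+3+2+2 = 13 for Ivanov, 8 for Okafor — Ivanov by 13–8.
Ivanov–Park: Park 12–9.
Ivanov beats Novak, Okafor; loses to Chen, Ferraro, Park — 2 pairwise wins.

2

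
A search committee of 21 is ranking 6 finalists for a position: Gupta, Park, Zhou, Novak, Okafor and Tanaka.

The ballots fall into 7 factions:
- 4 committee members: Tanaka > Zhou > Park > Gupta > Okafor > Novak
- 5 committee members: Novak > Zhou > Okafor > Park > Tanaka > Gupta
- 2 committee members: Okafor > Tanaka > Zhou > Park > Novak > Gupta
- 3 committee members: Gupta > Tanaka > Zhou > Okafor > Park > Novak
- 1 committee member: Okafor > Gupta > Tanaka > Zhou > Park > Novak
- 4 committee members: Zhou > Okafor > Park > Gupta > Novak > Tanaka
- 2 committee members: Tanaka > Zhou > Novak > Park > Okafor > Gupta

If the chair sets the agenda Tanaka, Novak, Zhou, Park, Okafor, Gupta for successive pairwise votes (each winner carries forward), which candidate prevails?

Round 1: Tanaka vs Novak — 12–9, Tanaka advances.
Round 2: Tanaka vs Zhou — 12–9, Tanaka advances.
Round 3: Tanaka vs Park — 12–9, Tanaka advances.
Round 4: Tanaka vs Okafor — 9–12, Okafor advances.
Round 5: Okafor vs Gupta — 14–7, Okafor advances.
The agenda winner is Okafor.

Okafor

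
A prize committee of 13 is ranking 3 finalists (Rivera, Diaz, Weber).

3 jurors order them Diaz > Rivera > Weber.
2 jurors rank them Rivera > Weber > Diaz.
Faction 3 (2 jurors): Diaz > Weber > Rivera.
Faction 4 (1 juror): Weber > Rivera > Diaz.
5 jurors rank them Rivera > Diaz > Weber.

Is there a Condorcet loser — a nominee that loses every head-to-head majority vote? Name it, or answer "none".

Weber

Head-to-head results (13 jurors):
Rivera vs Diaz: Rivera is ranked higher on 2+1+5 = 8 ballots, Diaz on 5. Rivera wins 8–5.
Rivera vs Weber: Rivera wins 10–3.
Diaz vs Weber: Diaz, 10–3.
Only Weber has no wins; Weber is the Condorcet loser.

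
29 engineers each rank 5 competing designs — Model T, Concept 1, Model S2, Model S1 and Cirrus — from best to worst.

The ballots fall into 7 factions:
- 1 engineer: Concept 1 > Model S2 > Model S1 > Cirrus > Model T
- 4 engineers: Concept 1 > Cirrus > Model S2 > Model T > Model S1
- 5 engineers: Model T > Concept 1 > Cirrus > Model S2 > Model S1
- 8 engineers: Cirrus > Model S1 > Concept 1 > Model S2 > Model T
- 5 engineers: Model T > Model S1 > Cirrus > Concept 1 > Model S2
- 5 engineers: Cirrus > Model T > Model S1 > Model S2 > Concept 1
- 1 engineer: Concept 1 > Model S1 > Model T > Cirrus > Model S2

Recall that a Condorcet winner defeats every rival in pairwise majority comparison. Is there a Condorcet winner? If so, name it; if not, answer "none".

Cirrus

Head-to-head results (29 engineers):
Model T vs Concept 1: Model T, 15–14.
Model T vs Model S2: Model T wins 16–13.
Model T vs Model S1: Model T wins 19–10.
Model T–Cirrus: Cirrus 18–11.
Concept 1 vs Model S2: Concept 1 wins 24–5.
Concept 1–Model S1: Model S1 18–11.
Concept 1 vs Cirrus: Cirrus wins 18–11.
Model S2–Model S1: Model S1 19–10.
Model S2–Cirrus: Cirrus 28–1.
Model S1 vs Cirrus: Cirrus wins 22–7.
Cirrus defeats every rival head-to-head and is the Condorcet winner.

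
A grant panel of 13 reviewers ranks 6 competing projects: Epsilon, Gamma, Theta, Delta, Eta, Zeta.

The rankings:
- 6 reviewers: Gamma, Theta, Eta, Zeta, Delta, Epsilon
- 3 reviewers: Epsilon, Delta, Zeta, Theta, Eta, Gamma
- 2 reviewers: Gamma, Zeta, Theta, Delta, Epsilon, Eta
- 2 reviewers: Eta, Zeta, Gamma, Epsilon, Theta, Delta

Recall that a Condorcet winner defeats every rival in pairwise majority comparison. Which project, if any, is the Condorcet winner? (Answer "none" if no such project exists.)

Gamma

Head-to-head results (13 reviewers):
Epsilon vs Gamma: Gamma wins 10–3.
Epsilon vs Theta: Epsilon is ranked higher on 3+2 = 5 ballots, Theta on 8. Theta wins 8–5.
Epsilon vs Delta: Delta wins 8–5.
Epsilon vs Eta: Epsilon preferred on 3+2 = 5 ballots; Eta wins 8–5.
Epsilon–Zeta: Zeta 10–3.
Gamma vs Theta: Gamma is ranked higher on 6+2+2 = 10 ballots, Theta on 3. Gamma wins 10–3.
Gamma vs Delta: Gamma preferred on 6+2+2 = 10 ballots; Gamma wins 10–3.
Gamma vs Eta: Gamma is ranked higher on 6+2 = 8 ballots, Eta on 5. Gamma wins 8–5.
Gamma vs Zeta: Gamma wins 8–5.
Theta vs Delta: Theta is ranked higher on 6+2+2 = 10 ballots, Delta on 3. Theta wins 10–3.
Theta vs Eta: Theta, 11–2.
Theta vs Zeta: Zeta, 7–6.
Delta–Eta: Eta 8–5.
Delta vs Zeta: Zeta wins 10–3.
Eta vs Zeta: 8 to 5, Eta.
Gamma wins every pairwise contest, so Gamma is the Condorcet winner.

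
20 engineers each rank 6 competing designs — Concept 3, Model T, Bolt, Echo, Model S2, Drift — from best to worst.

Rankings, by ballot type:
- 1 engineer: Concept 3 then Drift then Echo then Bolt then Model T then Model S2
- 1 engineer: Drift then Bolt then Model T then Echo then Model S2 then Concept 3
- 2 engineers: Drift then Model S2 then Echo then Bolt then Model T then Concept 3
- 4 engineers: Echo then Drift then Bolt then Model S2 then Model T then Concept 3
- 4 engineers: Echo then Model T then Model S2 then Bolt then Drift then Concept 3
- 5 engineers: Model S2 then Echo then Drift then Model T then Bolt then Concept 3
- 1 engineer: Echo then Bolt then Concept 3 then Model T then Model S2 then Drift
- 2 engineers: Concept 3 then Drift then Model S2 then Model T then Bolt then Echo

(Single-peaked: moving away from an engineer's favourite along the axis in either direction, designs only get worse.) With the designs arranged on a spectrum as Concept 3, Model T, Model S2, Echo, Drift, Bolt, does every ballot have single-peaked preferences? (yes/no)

no

Axis positions: Concept 3=1, Model T=2, Model S2=3, Echo=4, Drift=5, Bolt=6.
Ballot type 1: ranking walks positions 1-5-4-6-2-3; Drift is ranked above Model T even though Model T lies between Drift and the peak Concept 3 on the axis — preferences dip and rise again. Not single-peaked.
Ballot type 2: ranking walks positions 5-6-2-4-3-1; Model T is ranked above Echo even though Echo lies between Model T and the peak Drift on the axis — preferences dip and rise again. Not single-peaked.
Ballot type 3: ranking walks positions 5-3-4-6-2-1; Model S2 is ranked above Echo even though Echo lies between Model S2 and the peak Drift on the axis — preferences dip and rise again. Not single-peaked.
Ballot type 4 (peak Echo at position 4): ranking walks positions 4-5-6-3-2-1, expanding outward from the peak — single-peaked.
Ballot type 5: ranking walks positions 4-2-3-6-5-1; Model T is ranked above Model S2 even though Model S2 lies between Model T and the peak Echo on the axis — preferences dip and rise again. Not single-peaked.
Ballot type 6 (peak Model S2 at position 3): ranking walks positions 3-4-5-2-6-1, expanding outward from the peak — single-peaked.
Ballot type 7: ranking walks positions 4-6-1-2-3-5; Bolt is ranked above Drift even though Drift lies between Bolt and the peak Echo on the axis — preferences dip and rise again. Not single-peaked.
Ballot type 8: ranking walks positions 1-5-3-2-6-4; Drift is ranked above Model T even though Model T lies between Drift and the peak Concept 3 on the axis — preferences dip and rise again. Not single-peaked.
Ballot type 1 violates single-peakedness, so the profile is not single-peaked on this axis.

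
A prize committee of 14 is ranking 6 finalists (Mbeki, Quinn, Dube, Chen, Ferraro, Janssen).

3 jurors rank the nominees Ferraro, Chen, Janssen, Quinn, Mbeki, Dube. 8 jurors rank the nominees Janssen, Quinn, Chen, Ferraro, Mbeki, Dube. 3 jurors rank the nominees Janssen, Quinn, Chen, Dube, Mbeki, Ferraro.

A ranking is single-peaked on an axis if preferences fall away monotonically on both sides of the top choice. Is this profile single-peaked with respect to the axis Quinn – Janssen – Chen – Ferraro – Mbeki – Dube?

no

Axis positions: Quinn=1, Janssen=2, Chen=3, Ferraro=4, Mbeki=5, Dube=6.
Group 1 (peak Ferraro at position 4): ranking walks positions 4-3-2-1-5-6, expanding outward from the peak — single-peaked.
Group 2 (peak Janssen at position 2): ranking walks positions 2-1-3-4-5-6, expanding outward from the peak — single-peaked.
Group 3: ranking walks positions 2-1-3-6-5-4; Dube is ranked above Ferraro even though Ferraro lies between Dube and the peak Janssen on the axis — preferences dip and rise again. Not single-peaked.
Group 3 violates single-peakedness, so the profile is not single-peaked on this axis.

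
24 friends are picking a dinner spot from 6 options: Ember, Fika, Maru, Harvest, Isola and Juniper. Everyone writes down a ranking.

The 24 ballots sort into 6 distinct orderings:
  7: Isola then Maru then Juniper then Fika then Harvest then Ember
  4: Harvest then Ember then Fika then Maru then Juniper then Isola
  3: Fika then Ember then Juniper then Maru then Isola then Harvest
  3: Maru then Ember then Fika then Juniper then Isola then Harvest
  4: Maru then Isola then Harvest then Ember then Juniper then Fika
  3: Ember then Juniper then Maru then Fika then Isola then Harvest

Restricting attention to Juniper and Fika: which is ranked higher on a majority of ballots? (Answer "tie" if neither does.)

Ballots ranking Juniper above Fika: 7 + 4 + 3 = 14.
Ballots ranking Fika above Juniper: 24 − 14 = 10.
Juniper wins the head-to-head 14–10.

Juniper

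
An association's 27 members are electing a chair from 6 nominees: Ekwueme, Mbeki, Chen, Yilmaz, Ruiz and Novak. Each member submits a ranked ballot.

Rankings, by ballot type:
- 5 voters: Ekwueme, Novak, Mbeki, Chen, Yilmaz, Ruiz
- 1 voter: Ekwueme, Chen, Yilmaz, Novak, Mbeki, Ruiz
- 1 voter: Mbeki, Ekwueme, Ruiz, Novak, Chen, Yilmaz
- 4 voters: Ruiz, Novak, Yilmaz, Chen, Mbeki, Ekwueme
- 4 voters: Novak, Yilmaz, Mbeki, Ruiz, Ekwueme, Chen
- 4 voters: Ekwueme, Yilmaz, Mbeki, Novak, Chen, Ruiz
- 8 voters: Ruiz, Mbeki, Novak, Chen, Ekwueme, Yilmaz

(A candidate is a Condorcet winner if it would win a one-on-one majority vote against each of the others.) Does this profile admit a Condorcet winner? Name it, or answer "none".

Head-to-head results (27 voters):
Ekwueme vs Mbeki: Ekwueme preferred on 5+1+4 = 10 ballots; Mbeki wins 17–10.
Ekwueme vs Chen: Ekwueme preferred on 5+1+1+4+4 = 15 ballots; Ekwueme wins 15–12.
Ekwueme vs Yilmaz: Ekwueme is ranked higher on 5+1+1+4+8 = 19 ballots, Yilmaz on 8. Ekwueme wins 19–8.
Ekwueme vs Ruiz: 5+1+1+4 = 11 for Ekwueme, 16 for Ruiz — Ruiz by 16–11.
Ekwueme vs Novak: 11 to 16, Novak.
Mbeki vs Chen: 22 to 5, Mbeki.
Mbeki vs Yilmaz: Mbeki preferred on 5+1+8 = 14 ballots; Mbeki wins 14–13.
Mbeki vs Ruiz: 5+1+1+4+4 = 15 for Mbeki, 12 for Ruiz — Mbeki by 15–12.
Mbeki vs Novak: 13 to 14, Novak.
Chen vs Yilmaz: 15 to 12, Chen.
Chen vs Ruiz: 10 to 17, Ruiz.
Chen vs Novak: 1 to 26, Novak.
Yilmaz vs Ruiz: 14 to 13, Yilmaz.
Yilmaz vs Novak: Yilmaz is ranked higher on 1+4 = 5 ballots, Novak on 22. Novak wins 22–5.
Ruiz vs Novak: 13 to 14, Novak.
Only Novak has no losses; Novak is the Condorcet winner.

Novak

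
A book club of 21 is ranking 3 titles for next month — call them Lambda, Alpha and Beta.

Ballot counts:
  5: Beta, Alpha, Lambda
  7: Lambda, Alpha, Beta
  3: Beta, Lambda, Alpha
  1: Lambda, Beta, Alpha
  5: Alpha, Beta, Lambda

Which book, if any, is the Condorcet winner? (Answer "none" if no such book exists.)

Pairwise majorities:
Lambda vs Alpha: Lambda wins 11–10.
Lambda vs Beta: Beta, 13–8.
Alpha–Beta: Alpha 12–9.
No book is unbeaten: Lambda loses to Beta; Alpha loses to Lambda; Beta loses to Alpha. In particular Lambda → Alpha → Beta → Lambda is a majority cycle — no Condorcet winner exists.

none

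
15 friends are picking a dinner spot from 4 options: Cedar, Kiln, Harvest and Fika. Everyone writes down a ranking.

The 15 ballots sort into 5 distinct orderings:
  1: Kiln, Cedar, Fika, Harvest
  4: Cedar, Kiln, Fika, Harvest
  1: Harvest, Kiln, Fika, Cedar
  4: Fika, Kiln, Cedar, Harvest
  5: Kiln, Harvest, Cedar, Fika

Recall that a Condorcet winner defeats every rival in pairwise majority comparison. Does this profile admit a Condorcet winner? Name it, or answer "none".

Kiln

Pairwise majorities:
Cedar vs Kiln: Cedar preferred on 4 ballots; Kiln wins 11–4.
Cedar vs Harvest: 1+4+4 = 9 for Cedar, 6 for Harvest — Cedar by 9–6.
Cedar–Fika: Cedar 10–5.
Kiln vs Harvest: Kiln preferred on 1+4+4+5 = 14 ballots; Kiln wins 14–1.
Kiln vs Fika: 11 to 4, Kiln.
Harvest vs Fika: Fika wins 9–6.
Only Kiln has no losses; Kiln is the Condorcet winner.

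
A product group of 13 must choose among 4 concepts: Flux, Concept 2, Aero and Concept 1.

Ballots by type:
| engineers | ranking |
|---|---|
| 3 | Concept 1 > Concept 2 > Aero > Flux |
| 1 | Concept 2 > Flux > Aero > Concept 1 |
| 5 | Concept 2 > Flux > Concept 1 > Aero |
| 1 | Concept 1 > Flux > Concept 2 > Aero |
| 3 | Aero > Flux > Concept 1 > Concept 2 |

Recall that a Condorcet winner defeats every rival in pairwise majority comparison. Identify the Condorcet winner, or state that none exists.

none

Head-to-head results (13 engineers):
Flux–Concept 2: Concept 2 9–4.
Flux vs Aero: Flux, 7–6.
Flux vs Concept 1: Flux, 9–4.
Concept 2 vs Aero: Concept 2 wins 10–3.
Concept 2 vs Concept 1: Concept 1 wins 7–6.
Aero–Concept 1: Concept 1 9–4.
Every design loses at least once (Flux loses to Concept 2; Concept 2 loses to Concept 1; Aero loses to Flux; Concept 1 loses to Flux). The majority relation contains the cycle Flux beats Concept 1 beats Concept 2 beats Flux, so there is no Condorcet winner.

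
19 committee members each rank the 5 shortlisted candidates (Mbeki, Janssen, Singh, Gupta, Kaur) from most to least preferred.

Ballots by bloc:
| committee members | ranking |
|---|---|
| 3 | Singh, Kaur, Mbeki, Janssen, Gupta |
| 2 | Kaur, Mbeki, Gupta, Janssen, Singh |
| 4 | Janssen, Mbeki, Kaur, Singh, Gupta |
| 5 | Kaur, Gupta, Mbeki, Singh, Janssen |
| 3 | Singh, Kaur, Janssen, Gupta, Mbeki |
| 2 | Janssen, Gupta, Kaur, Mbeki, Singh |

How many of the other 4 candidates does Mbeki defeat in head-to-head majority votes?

2

Mbeki against each rival (19 committee members):
Mbeki–Janssen: Mbeki 10–9.
Mbeki vs Singh: 13 to 6, Mbeki.
Mbeki vs Gupta: Gupta, 10–9.
Mbeki vs Kaur: 4 to 15, Kaur.
Mbeki beats Janssen, Singh; loses to Gupta, Kaur — 2 pairwise wins.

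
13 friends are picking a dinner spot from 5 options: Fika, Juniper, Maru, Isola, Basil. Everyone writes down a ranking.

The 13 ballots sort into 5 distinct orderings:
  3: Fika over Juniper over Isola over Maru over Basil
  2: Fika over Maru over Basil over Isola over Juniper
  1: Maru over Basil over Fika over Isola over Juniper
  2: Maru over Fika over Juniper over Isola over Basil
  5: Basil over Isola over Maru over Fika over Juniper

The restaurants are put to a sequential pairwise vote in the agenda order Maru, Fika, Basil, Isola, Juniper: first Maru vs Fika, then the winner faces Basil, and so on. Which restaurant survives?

Round 1: Maru vs Fika — 8–5, Maru advances.
Round 2: Maru vs Basil — 8–5, Maru advances.
Round 3: Maru vs Isola — 5–8, Isola advances.
Round 4: Isola vs Juniper — 8–5, Isola advances.
Isola survives the agenda.

Isola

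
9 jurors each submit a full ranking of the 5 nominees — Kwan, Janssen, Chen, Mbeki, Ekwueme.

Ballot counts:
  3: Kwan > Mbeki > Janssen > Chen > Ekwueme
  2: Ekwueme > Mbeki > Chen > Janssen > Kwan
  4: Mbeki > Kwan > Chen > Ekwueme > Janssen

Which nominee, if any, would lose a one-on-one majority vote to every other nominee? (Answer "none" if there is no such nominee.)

Head-to-head results (9 jurors):
Kwan vs Janssen: Kwan, 7–2.
Kwan vs Chen: Kwan wins 7–2.
Kwan vs Mbeki: Mbeki, 6–3.
Kwan vs Ekwueme: Kwan wins 7–2.
Janssen vs Chen: Chen wins 6–3.
Janssen vs Mbeki: 0 for Janssen, 9 for Mbeki — Mbeki by 9–0.
Janssen vs Ekwueme: 3 for Janssen, 6 for Ekwueme — Ekwueme by 6–3.
Chen vs Mbeki: 0 to 9, Mbeki.
Chen–Ekwueme: Chen 7–2.
Mbeki–Ekwueme: Mbeki 7–2.
Janssen loses to every other nominee — it is the Condorcet loser.

Janssen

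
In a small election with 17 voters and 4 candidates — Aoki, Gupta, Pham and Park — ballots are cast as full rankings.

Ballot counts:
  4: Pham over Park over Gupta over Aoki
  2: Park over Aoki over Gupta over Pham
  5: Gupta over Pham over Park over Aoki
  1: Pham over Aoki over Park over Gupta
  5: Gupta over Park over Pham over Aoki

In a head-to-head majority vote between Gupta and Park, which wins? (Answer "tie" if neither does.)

Gupta

Ballots ranking Gupta above Park: 5 + 5 = 10.
Ballots ranking Park above Gupta: 17 − 10 = 7.
Gupta wins the head-to-head 10–7.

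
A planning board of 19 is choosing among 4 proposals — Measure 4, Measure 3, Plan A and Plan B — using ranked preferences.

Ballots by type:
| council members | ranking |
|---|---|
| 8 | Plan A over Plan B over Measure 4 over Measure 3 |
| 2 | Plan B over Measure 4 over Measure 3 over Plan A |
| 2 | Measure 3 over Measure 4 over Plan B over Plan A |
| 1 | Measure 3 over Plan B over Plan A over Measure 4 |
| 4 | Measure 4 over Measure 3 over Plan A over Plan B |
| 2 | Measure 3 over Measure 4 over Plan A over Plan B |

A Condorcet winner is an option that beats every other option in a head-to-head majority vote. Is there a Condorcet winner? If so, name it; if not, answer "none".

none

Pairwise majorities:
Measure 4 vs Measure 3: Measure 4 wins 14–5.
Measure 4 vs Plan A: Measure 4, 10–9.
Measure 4–Plan B: Plan B 11–8.
Measure 3 vs Plan A: Measure 3 wins 11–8.
Measure 3–Plan B: Plan B 10–9.
Plan A vs Plan B: Plan A, 14–5.
No option is unbeaten: Measure 4 loses to Plan B; Measure 3 loses to Measure 4; Plan A loses to Measure 4; Plan B loses to Plan A. In particular Measure 4 > Plan A > Plan B > Measure 4 is a majority cycle — no Condorcet winner exists.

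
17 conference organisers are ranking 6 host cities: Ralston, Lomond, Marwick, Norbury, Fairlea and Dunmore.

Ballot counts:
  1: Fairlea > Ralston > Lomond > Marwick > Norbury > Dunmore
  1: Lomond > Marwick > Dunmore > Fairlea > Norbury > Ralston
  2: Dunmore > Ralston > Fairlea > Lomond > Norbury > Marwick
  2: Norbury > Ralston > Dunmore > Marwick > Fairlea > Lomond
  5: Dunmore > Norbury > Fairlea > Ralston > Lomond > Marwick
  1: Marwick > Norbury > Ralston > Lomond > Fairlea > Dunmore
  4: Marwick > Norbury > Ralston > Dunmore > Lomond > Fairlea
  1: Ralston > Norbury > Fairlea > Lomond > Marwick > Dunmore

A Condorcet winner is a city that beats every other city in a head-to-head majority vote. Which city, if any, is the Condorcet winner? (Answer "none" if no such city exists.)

Norbury

Check each pair by majority over 17 ballots:
Ralston vs Lomond: Ralston wins 16–1.
Ralston vs Marwick: Ralston, 11–6.
Ralston vs Norbury: Norbury, 13–4.
Ralston vs Fairlea: Ralston, 10–7.
Ralston–Dunmore: Ralston 9–8.
Lomond–Marwick: Lomond 10–7.
Lomond vs Norbury: Norbury, 13–4.
Lomond vs Fairlea: Fairlea, 11–6.
Lomond–Dunmore: Dunmore 13–4.
Marwick vs Norbury: Norbury, 10–7.
Marwick vs Fairlea: Fairlea wins 9–8.
Marwick vs Dunmore: Dunmore, 9–8.
Norbury vs Fairlea: Norbury, 13–4.
Norbury vs Dunmore: Norbury, 9–8.
Fairlea vs Dunmore: Dunmore, 14–3.
Norbury defeats every rival head-to-head and is the Condorcet winner.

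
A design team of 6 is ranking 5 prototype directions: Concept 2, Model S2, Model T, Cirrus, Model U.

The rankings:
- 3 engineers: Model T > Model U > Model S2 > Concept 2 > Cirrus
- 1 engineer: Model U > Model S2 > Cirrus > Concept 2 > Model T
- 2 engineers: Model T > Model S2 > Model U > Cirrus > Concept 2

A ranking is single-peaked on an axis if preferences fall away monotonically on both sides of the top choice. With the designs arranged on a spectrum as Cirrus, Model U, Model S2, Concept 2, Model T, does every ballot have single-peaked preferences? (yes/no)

Axis positions: Cirrus=1, Model U=2, Model S2=3, Concept 2=4, Model T=5.
Bloc 1: ranking walks positions 5-2-3-4-1; Model U is ranked above Concept 2 even though Concept 2 lies between Model U and the peak Model T on the axis — preferences dip and rise again. Not single-peaked.
Bloc 2 (peak Model U at position 2): ranking walks positions 2-3-1-4-5, expanding outward from the peak — single-peaked.
Bloc 3: ranking walks positions 5-3-2-1-4; Model S2 is ranked above Concept 2 even though Concept 2 lies between Model S2 and the peak Model T on the axis — preferences dip and rise again. Not single-peaked.
Bloc 1 violates single-peakedness, so the profile is not single-peaked on this axis.

no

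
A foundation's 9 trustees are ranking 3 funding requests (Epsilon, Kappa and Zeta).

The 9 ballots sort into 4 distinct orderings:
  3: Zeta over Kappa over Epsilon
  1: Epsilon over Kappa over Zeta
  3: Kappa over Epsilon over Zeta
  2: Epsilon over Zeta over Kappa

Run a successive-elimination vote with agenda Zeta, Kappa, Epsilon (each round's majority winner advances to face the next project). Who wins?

Round 1: Zeta vs Kappa — 5–4, Zeta advances.
Round 2: Zeta vs Epsilon — 3–6, Epsilon advances.
The agenda winner is Epsilon.

Epsilon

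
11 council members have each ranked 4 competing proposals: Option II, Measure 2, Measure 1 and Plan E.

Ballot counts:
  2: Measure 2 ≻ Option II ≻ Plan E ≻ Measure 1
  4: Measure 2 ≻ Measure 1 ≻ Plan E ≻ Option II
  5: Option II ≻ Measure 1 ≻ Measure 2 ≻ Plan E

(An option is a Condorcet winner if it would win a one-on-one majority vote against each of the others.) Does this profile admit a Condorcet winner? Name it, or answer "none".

Check each pair by majority over 11 ballots:
Option II vs Measure 2: Measure 2, 6–5.
Option II vs Measure 1: Option II, 7–4.
Option II vs Plan E: Option II, 7–4.
Measure 2 vs Measure 1: Measure 2, 6–5.
Measure 2–Plan E: Measure 2 11–0.
Measure 1 vs Plan E: Measure 1 wins 9–2.
Measure 2 wins every pairwise contest, so Measure 2 is the Condorcet winner.

Measure 2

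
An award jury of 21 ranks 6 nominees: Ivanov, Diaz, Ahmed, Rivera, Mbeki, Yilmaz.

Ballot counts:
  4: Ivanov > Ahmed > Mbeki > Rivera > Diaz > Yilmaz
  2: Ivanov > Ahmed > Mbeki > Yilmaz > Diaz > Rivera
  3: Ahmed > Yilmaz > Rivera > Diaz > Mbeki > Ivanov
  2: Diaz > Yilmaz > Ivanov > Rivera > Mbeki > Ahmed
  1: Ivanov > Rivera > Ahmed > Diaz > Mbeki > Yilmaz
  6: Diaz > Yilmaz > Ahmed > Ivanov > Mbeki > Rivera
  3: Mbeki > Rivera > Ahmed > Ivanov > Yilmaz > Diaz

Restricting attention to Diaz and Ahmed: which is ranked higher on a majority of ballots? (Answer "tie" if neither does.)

Ahmed

Ballots ranking Diaz above Ahmed: 2 + 6 = 8.
Ballots ranking Ahmed above Diaz: 21 − 8 = 13.
Ahmed wins the head-to-head 13–8.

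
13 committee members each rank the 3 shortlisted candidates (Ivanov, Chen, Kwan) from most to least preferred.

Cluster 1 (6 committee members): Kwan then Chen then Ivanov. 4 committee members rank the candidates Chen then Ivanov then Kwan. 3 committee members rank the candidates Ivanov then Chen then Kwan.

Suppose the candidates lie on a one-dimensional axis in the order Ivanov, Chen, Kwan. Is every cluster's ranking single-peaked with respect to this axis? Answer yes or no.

yes

Axis positions: Ivanov=1, Chen=2, Kwan=3.
Cluster 1 (peak Kwan at position 3): ranking walks positions 3-2-1, expanding outward from the peak — single-peaked.
Cluster 2 (peak Chen at position 2): ranking walks positions 2-1-3, expanding outward from the peak — single-peaked.
Cluster 3 (peak Ivanov at position 1): ranking walks positions 1-2-3, expanding outward from the peak — single-peaked.
Every ranking is single-peaked on this axis.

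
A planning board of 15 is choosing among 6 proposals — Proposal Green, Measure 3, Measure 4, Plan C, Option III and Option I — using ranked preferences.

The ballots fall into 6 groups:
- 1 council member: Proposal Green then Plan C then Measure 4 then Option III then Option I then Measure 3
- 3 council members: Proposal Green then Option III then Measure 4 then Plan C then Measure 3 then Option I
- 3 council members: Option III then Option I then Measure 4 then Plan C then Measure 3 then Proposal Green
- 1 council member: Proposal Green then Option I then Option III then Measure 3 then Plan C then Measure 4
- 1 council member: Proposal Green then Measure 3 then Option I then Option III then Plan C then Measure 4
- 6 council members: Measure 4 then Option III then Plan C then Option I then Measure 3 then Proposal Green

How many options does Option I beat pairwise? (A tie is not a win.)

2

Option I against each rival (15 council members):
Option I vs Proposal Green: Option I wins 9–6.
Option I vs Measure 3: Option I is ranked higher on 1+3+1+6 = 11 ballots, Measure 3 on 4. Option I wins 11–4.
Option I vs Measure 4: Option I preferred on 3+1+1 = 5 ballots; Measure 4 wins 10–5.
Option I vs Plan C: 5 to 10, Plan C.
Option I vs Option III: 2 to 13, Option III.
Option I beats Proposal Green, Measure 3; loses to Measure 4, Plan C, Option III — 2 pairwise wins.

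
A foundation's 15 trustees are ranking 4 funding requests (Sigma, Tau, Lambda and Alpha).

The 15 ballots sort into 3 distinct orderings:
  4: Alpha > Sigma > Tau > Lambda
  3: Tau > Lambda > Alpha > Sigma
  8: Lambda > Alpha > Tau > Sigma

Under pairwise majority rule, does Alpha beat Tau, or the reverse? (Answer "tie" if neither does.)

Ballots ranking Alpha above Tau: 4 + 8 = 12.
Ballots ranking Tau above Alpha: 15 − 12 = 3.
Alpha wins the head-to-head 12–3.

Alpha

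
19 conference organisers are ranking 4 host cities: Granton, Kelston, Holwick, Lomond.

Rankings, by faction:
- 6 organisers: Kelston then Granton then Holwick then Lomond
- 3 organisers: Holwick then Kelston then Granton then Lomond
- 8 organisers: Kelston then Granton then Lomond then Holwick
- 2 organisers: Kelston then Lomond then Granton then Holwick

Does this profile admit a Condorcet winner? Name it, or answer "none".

Kelston

Head-to-head results (19 organisers):
Granton vs Kelston: Kelston, 19–0.
Granton vs Holwick: Granton, 16–3.
Granton vs Lomond: Granton, 17–2.
Kelston–Holwick: Kelston 16–3.
Kelston–Lomond: Kelston 19–0.
Holwick vs Lomond: Lomond wins 10–9.
Kelston wins every pairwise contest, so Kelston is the Condorcet winner.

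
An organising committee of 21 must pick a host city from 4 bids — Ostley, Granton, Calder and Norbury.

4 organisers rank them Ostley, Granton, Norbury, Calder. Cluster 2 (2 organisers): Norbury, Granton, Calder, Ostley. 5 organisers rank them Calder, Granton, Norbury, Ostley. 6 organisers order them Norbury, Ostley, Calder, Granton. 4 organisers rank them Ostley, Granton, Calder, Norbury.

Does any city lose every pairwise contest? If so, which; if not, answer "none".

none

Head-to-head results (21 organisers):
Ostley vs Granton: Ostley, 14–7.
Ostley vs Calder: Ostley wins 14–7.
Ostley vs Norbury: 8 to 13, Norbury.
Granton vs Calder: 10 to 11, Calder.
Granton–Norbury: Granton 13–8.
Calder–Norbury: Norbury 12–9.
No city is winless: Ostley beats Granton; Granton beats Norbury; Calder beats Granton; Norbury beats Ostley. There is no Condorcet loser.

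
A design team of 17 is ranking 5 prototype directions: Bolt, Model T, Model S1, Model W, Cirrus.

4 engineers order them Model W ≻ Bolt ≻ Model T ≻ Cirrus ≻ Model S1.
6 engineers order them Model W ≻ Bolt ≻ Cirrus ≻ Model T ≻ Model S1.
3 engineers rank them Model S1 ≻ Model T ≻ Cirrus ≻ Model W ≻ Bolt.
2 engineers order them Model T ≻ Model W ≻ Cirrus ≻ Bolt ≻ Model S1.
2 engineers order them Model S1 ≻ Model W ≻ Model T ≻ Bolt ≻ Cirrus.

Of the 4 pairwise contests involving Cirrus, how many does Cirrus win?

Cirrus against each rival (17 engineers):
Cirrus vs Bolt: Bolt wins 12–5.
Cirrus vs Model T: Model T wins 11–6.
Cirrus vs Model S1: Cirrus wins 12–5.
Cirrus–Model W: Model W 14–3.
Cirrus beats Model S1; loses to Bolt, Model T, Model W — 1 pairwise win.

1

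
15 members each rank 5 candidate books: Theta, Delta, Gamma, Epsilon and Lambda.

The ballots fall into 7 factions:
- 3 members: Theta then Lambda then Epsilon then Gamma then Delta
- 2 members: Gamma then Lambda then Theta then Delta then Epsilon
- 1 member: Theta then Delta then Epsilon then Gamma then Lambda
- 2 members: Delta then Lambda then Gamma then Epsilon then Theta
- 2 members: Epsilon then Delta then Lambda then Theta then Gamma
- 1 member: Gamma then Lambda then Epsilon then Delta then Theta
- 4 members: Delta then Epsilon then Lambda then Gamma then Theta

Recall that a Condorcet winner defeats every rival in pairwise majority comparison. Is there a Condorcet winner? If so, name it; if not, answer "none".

Pairwise majorities:
Theta vs Delta: 3+2+1 = 6 for Theta, 9 for Delta — Delta by 9–6.
Theta vs Gamma: 6 to 9, Gamma.
Theta vs Epsilon: 6 to 9, Epsilon.
Theta vs Lambda: Lambda wins 11–4.
Delta vs Gamma: Delta preferred on 1+2+2+4 = 9 ballots; Delta wins 9–6.
Delta vs Epsilon: 9 to 6, Delta.
Delta vs Lambda: 9 to 6, Delta.
Gamma vs Epsilon: Epsilon wins 10–5.
Gamma vs Lambda: 4 to 11, Lambda.
Epsilon vs Lambda: Lambda, 8–7.
Delta defeats every rival head-to-head and is the Condorcet winner.

Delta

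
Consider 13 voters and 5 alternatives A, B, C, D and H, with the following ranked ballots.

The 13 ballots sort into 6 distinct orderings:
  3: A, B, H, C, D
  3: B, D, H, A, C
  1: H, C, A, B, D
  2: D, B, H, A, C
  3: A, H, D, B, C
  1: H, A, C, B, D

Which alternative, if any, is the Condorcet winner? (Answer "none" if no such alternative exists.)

Check each pair by majority over 13 ballots:
A vs B: A is ranked higher on 3+1+3+1 = 8 ballots, B on 5. A wins 8–5.
A vs C: A preferred on 3+3+2+3+1 = 12 ballots; A wins 12–1.
A vs D: A preferred on 3+1+3+1 = 8 ballots; A wins 8–5.
A vs H: A is ranked higher on 3+3 = 6 ballots, H on 7. H wins 7–6.
B vs C: B preferred on 3+3+2+3 = 11 ballots; B wins 11–2.
B vs D: 3+3+1+1 = 8 for B, 5 for D — B by 8–5.
B vs H: 3+3+2 = 8 for B, 5 for H — B by 8–5.
C vs D: C is ranked higher on 3+1+1 = 5 ballots, D on 8. D wins 8–5.
C vs H: 0 to 13, H.
D vs H: D preferred on 3+2 = 5 ballots; H wins 8–5.
Each alternative drops at least one matchup (A loses to H; B loses to A; C loses to A; D loses to A; H loses to B); the cycle A beats B beats H beats A rules out a Condorcet winner.

none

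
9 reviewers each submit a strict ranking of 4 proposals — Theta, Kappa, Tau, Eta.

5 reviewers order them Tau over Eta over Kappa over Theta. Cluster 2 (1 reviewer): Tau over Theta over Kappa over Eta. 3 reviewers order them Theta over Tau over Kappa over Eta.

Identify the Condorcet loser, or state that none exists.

Theta

Pairwise majorities:
Theta vs Kappa: Theta preferred on 1+3 = 4 ballots; Kappa wins 5–4.
Theta–Tau: Tau 6–3.
Theta vs Eta: 1+3 = 4 for Theta, 5 for Eta — Eta by 5–4.
Kappa vs Tau: 0 for Kappa, 9 for Tau — Tau by 9–0.
Kappa vs Eta: Kappa preferred on 1+3 = 4 ballots; Eta wins 5–4.
Tau vs Eta: Tau, 9–0.
Theta loses to every other project — it is the Condorcet loser.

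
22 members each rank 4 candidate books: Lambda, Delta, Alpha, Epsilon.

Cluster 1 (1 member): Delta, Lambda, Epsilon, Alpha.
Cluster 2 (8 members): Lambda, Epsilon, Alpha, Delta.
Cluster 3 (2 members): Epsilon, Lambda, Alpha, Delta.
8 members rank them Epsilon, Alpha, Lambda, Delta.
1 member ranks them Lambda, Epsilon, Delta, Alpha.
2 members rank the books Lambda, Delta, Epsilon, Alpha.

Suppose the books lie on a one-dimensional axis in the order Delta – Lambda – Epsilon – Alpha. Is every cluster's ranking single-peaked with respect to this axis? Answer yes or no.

Axis positions: Delta=1, Lambda=2, Epsilon=3, Alpha=4.
Cluster 1 (peak Delta at position 1): ranking walks positions 1-2-3-4, expanding outward from the peak — single-peaked.
Cluster 2 (peak Lambda at position 2): ranking walks positions 2-3-4-1, expanding outward from the peak — single-peaked.
Cluster 3 (peak Epsilon at position 3): ranking walks positions 3-2-4-1, expanding outward from the peak — single-peaked.
Cluster 4 (peak Epsilon at position 3): ranking walks positions 3-4-2-1, expanding outward from the peak — single-peaked.
Cluster 5 (peak Lambda at position 2): ranking walks positions 2-3-1-4, expanding outward from the peak — single-peaked.
Cluster 6 (peak Lambda at position 2): ranking walks positions 2-1-3-4, expanding outward from the peak — single-peaked.
Every ranking is single-peaked on this axis.

yes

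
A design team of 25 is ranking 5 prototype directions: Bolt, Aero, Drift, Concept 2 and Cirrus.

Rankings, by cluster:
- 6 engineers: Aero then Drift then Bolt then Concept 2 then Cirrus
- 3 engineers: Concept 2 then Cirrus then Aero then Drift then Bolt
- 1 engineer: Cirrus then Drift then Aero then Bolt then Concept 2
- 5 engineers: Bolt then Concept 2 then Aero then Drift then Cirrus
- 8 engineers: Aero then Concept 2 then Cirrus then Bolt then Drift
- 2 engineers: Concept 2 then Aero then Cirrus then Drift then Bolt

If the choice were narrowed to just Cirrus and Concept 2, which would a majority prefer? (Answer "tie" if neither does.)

Ballots ranking Cirrus above Concept 2: 1.
Ballots ranking Concept 2 above Cirrus: 25 − 1 = 24.
Concept 2 wins the head-to-head 24–1.

Concept 2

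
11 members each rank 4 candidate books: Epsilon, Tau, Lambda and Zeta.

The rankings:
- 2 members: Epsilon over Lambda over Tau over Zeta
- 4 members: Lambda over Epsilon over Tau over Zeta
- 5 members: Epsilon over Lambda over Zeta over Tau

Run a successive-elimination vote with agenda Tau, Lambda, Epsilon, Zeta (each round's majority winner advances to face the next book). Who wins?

Epsilon

Round 1: Tau vs Lambda — 0–11, Lambda advances.
Round 2: Lambda vs Epsilon — 4–7, Epsilon advances.
Round 3: Epsilon vs Zeta — 11–0, Epsilon advances.
Epsilon survives the agenda.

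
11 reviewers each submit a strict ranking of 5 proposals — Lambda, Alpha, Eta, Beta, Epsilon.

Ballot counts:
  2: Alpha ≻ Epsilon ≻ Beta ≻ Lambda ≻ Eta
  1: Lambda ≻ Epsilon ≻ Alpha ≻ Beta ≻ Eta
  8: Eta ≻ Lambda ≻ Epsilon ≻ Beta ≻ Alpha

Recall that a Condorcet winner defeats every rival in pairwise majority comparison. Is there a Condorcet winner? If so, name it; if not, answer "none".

Eta

Pairwise majorities:
Lambda vs Alpha: Lambda wins 9–2.
Lambda vs Eta: Eta, 8–3.
Lambda–Beta: Lambda 9–2.
Lambda–Epsilon: Lambda 9–2.
Alpha vs Eta: Eta wins 8–3.
Alpha vs Beta: Beta, 8–3.
Alpha vs Epsilon: Epsilon, 9–2.
Eta–Beta: Eta 8–3.
Eta vs Epsilon: Eta wins 8–3.
Beta–Epsilon: Epsilon 11–0.
Eta wins every pairwise contest, so Eta is the Condorcet winner.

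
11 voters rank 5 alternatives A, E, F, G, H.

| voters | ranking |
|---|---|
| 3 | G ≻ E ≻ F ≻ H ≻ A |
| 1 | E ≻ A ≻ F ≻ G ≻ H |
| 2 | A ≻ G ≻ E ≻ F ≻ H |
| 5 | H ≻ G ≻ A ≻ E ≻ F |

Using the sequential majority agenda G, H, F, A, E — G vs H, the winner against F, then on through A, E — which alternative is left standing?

Round 1: G vs H — 6–5, G advances.
Round 2: G vs F — 10–1, G advances.
Round 3: G vs A — 8–3, G advances.
Round 4: G vs E — 10–1, G advances.
The agenda winner is G.

G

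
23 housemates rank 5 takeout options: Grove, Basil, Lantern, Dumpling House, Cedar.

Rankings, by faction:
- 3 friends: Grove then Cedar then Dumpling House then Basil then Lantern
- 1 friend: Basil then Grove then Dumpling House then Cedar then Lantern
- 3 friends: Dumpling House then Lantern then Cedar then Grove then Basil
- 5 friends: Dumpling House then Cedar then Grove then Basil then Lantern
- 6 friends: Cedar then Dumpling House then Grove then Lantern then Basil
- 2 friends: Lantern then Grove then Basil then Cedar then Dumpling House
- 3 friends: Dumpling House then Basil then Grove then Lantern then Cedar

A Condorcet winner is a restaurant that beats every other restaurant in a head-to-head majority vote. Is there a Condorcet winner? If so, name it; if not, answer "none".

Dumpling House

Pairwise majorities:
Grove vs Basil: Grove is ranked higher on 3+3+5+6+2 = 19 ballots, Basil on 4. Grove wins 19–4.
Grove vs Lantern: 3+1+5+6+3 = 18 for Grove, 5 for Lantern — Grove by 18–5.
Grove vs Dumpling House: 3+1+2 = 6 for Grove, 17 for Dumpling House — Dumpling House by 17–6.
Grove vs Cedar: Grove preferred on 3+1+2+3 = 9 ballots; Cedar wins 14–9.
Basil vs Lantern: Basil is ranked higher on 3+1+5+3 = 12 ballots, Lantern on 11. Basil wins 12–11.
Basil vs Dumpling House: Basil preferred on 1+2 = 3 ballots; Dumpling House wins 20–3.
Basil vs Cedar: Basil is ranked higher on 1+2+3 = 6 ballots, Cedar on 17. Cedar wins 17–6.
Lantern vs Dumpling House: Lantern is ranked higher on 2 ballots, Dumpling House on 21. Dumpling House wins 21–2.
Lantern vs Cedar: Lantern is ranked higher on 3+2+3 = 8 ballots, Cedar on 15. Cedar wins 15–8.
Dumpling House vs Cedar: Dumpling House is ranked higher on 1+3+5+3 = 12 ballots, Cedar on 11. Dumpling House wins 12–11.
Dumpling House beats each of Grove, Basil, Lantern, Cedar — Dumpling House is the Condorcet winner.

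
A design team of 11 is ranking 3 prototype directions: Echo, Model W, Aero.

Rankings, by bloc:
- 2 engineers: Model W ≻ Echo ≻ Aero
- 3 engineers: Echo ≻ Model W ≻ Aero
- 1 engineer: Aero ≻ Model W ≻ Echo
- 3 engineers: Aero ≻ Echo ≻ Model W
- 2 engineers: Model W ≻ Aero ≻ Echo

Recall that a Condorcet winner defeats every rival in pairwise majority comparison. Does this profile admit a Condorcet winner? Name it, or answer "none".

none

Pairwise majorities:
Echo vs Model W: 6 to 5, Echo.
Echo vs Aero: Echo preferred on 2+3 = 5 ballots; Aero wins 6–5.
Model W vs Aero: Model W, 7–4.
No design is unbeaten: Echo loses to Aero; Model W loses to Echo; Aero loses to Model W. In particular Echo beats Model W beats Aero beats Echo is a majority cycle — no Condorcet winner exists.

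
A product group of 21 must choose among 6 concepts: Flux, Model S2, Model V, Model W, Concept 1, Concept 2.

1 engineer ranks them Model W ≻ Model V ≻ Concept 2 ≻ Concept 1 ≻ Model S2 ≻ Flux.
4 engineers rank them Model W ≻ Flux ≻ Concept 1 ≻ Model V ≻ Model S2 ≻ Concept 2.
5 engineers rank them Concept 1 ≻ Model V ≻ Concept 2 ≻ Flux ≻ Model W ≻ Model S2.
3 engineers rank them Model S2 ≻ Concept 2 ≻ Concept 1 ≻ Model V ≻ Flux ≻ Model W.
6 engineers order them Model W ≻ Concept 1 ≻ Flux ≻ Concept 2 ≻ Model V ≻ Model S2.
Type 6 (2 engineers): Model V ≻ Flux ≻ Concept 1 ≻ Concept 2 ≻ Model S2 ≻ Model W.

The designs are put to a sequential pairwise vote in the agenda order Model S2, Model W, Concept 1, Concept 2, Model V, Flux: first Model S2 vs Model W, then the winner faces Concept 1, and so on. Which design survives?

Round 1: Model S2 vs Model W — 5–16, Model W advances.
Round 2: Model W vs Concept 1 — 11–10, Model W advances.
Round 3: Model W vs Concept 2 — 11–10, Model W advances.
Round 4: Model W vs Model V — 11–10, Model W advances.
Round 5: Model W vs Flux — 11–10, Model W advances.
Model W survives the agenda.

Model W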